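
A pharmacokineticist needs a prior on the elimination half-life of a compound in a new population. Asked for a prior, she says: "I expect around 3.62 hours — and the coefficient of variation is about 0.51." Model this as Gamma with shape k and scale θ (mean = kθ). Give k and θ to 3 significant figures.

k ≈ 3.84, θ ≈ 0.942

For Gamma(k, scale θ): mean = kθ, variance = kθ², so CV = 1/√k.
CV = 0.51, hence k = 1/CV² = 3.84.
Then θ = mean/k = 3.62/3.84 = 0.942.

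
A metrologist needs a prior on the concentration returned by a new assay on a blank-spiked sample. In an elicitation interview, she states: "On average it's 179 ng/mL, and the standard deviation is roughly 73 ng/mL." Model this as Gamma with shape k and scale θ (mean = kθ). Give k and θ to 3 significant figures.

k ≈ 6.01, θ ≈ 29.8

For Gamma(k, scale θ): mean = kθ, variance = kθ², so CV = 1/√k.
CV = SD/mean = 73/179 = 0.4078, hence k = 1/CV² = 6.01.
Then θ = mean/k = 179/6.01 = 29.8.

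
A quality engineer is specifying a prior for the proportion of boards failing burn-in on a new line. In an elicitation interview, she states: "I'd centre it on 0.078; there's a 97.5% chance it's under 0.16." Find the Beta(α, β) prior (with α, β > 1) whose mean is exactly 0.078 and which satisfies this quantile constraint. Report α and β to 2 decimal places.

With mean 0.078 fixed, write α = 0.078s, β = 0.922s where s = α+β.
Need P(θ < 0.16) = 0.975 under Beta(0.078s, 0.922s). Normal approximation: (q−m)/√(m(1−m)/s) ≈ z_{0.975} = 1.96, so s ≈ 0.078·0.922·(1.96)²/(0.16−0.078)² = 41.1.
At s = 41.1: P(θ<0.16) ≈ 0.956. Adjusting to match 0.975 gives s ≈ 56.53.
So α = 0.078·56.53 ≈ 4.41, β = 0.922·56.53 ≈ 52.12.

α ≈ 4.41, β ≈ 52.12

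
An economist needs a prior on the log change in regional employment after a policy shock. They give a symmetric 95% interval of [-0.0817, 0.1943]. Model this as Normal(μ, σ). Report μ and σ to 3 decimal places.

μ = 0.056, σ = 0.070

A symmetric 95% interval runs μ ± z·σ with z = 1.96.
Half-width = 0.138, so σ = 0.138/1.96 = 0.070.
μ is the interval midpoint, 0.056.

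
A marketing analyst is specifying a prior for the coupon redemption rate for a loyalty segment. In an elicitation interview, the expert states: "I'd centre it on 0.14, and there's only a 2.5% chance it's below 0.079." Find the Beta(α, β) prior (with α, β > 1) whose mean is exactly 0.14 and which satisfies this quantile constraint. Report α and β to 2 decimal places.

α ≈ 13.72, β ≈ 84.30

With mean 0.14 fixed, write α = 0.14s, β = 0.86s where s = α+β.
Need P(θ < 0.079) = 0.025 under Beta(0.14s, 0.86s). Normal approximation: (q−m)/√(m(1−m)/s) ≈ z_{0.025} = -1.96, so s ≈ 0.14·0.86·(-1.96)²/(0.079−0.14)² = 124.3.
At s = 124.3: P(θ<0.079) ≈ 0.013. Adjusting to match 0.025 gives s ≈ 98.02.
So α = 0.14·98.02 ≈ 13.72, β = 0.86·98.02 ≈ 84.30.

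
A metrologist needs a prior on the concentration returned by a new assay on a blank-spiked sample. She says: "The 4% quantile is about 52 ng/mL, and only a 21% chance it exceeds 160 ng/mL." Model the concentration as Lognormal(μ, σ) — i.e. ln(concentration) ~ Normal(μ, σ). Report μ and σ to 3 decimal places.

μ ≈ 4.721, σ ≈ 0.440

If T ~ Lognormal(μ,σ) then ln T ~ Normal(μ,σ), so the p-quantile of ln T is μ + z_p·σ.
ln(52) = 3.951 and ln(160) = 5.075; z_{0.04} = -1.751, z_{0.79} = 0.8064.
σ = (5.075 − 3.951)/(0.8064 − (-1.751)) = 0.440.
μ = 3.951 − (-1.751)·0.440 = 4.721.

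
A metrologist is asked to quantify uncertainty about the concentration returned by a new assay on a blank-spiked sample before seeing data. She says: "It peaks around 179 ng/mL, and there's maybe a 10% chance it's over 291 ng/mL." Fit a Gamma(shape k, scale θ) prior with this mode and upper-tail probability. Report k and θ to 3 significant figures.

k ≈ 8.97, θ ≈ 22.4

Gamma(k,θ) with k>1 has mode (k−1)θ, so θ = 179/(k−1).
Need P(X < 291) = 0.9 with θ tied to k this way. Start at k = 2, θ = 179: P(X<291) ≈ 0.483.
Too low — raise k to concentrate. Iterating converges to k ≈ 8.97.
Then θ = 179/(8.97−1) ≈ 22.4.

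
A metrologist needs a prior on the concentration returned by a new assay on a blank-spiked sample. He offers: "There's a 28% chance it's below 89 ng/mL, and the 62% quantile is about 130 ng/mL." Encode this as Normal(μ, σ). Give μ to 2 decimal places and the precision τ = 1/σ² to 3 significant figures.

The p-quantile of Normal(μ,σ) is μ + z_p·σ, with z_{0.28} = -0.5828 and z_{0.62} = 0.3055.
Eliminate σ: μ = (z₂·x₁ − z₁·x₂)/(z₂ − z₁) = (0.3055·89 − (-0.5828)·130)/0.8883 = 115.90.
Then σ = (x₂ − x₁)/(z₂ − z₁) = (130 − 89)/0.8883 = 46.15.
Precision τ = 1/σ² = 1/46.15² = 0.000469.

μ = 115.90, τ = 0.000469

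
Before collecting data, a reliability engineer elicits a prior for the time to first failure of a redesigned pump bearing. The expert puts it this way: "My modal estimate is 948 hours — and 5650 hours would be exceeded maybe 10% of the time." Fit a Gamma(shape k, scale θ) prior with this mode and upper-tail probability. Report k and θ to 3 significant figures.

k ≈ 1.53, θ ≈ 1780

Gamma(k,θ) with k>1 has mode (k−1)θ, so θ = 948/(k−1).
Need P(X < 5650) = 0.9 with θ tied to k this way. Start at k = 2, θ = 948: P(X<5650) ≈ 0.982.
Too high — lower k to spread out. Iterating converges to k ≈ 1.53.
Then θ = 948/(1.53−1) ≈ 1780.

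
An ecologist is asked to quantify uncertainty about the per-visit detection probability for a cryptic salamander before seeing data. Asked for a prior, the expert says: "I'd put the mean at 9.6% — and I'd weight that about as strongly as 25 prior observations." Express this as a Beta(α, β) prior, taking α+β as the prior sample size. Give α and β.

Under the effective-sample-size interpretation, Beta(α, β) has prior mean α/(α+β) and prior sample size α+β.
So α+β = 25 and α/(α+β) = 0.096, giving α = 0.096·25 = 2.4 and β = 25 − 2.4 = 22.6.

α = 2.4, β = 22.6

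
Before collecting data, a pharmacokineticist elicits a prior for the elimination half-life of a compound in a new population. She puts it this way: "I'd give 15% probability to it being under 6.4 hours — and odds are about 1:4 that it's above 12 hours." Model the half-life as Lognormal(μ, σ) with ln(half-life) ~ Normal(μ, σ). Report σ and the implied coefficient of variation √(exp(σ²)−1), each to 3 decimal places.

If T ~ Lognormal(μ,σ) then ln T ~ Normal(μ,σ), so the p-quantile of ln T is μ + z_p·σ.
ln(6.4) = 1.856 and ln(12) = 2.485; z_{0.15} = -1.036, z_{0.8} = 0.8416.
σ = (2.485 − 1.856)/(0.8416 − (-1.036)) = 0.335.
μ = 1.856 − (-1.036)·0.335 = 2.203.
CV = √(exp(σ²)−1) = √(exp(0.1120)−1) = 0.344.

σ ≈ 0.335, CV ≈ 0.344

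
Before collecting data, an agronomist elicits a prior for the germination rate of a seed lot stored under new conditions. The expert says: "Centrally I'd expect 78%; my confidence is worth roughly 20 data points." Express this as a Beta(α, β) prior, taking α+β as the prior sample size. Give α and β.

Under the effective-sample-size interpretation, Beta(α, β) has prior mean α/(α+β) and prior sample size α+β.
So α+β = 20 and α/(α+β) = 0.78, giving α = 0.78·20 = 15.6 and β = 20 − 15.6 = 4.4.

α = 15.6, β = 4.4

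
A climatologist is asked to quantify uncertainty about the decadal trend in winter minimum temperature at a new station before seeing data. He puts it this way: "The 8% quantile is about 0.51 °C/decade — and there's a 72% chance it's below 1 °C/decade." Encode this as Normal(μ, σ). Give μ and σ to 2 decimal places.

The p-quantile of Normal(μ,σ) is μ + z_p·σ, with z_{0.08} = -1.405 and z_{0.72} = 0.5828.
Eliminate σ: μ = (z₂·x₁ − z₁·x₂)/(z₂ − z₁) = (0.5828·0.51 − (-1.405)·1)/1.988 = 0.86.
Then σ = (x₂ − x₁)/(z₂ − z₁) = (1 − 0.51)/1.988 = 0.25.

μ = 0.86, σ = 0.25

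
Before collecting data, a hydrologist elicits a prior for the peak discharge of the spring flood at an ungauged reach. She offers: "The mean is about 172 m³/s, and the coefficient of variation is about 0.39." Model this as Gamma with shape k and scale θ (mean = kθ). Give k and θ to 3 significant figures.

For Gamma(k, scale θ): mean = kθ, variance = kθ², so CV = 1/√k.
CV = 0.39, hence k = 1/CV² = 6.57.
Then θ = mean/k = 172/6.57 = 26.2.

k ≈ 6.57, θ ≈ 26.2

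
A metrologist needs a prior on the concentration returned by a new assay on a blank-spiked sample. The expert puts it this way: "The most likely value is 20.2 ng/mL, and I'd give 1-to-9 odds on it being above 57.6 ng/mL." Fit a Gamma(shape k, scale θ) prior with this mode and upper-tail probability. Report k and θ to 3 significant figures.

Gamma(k,θ) with k>1 has mode (k−1)θ, so θ = 20.2/(k−1).
Need P(X < 57.6) = 0.9 with θ tied to k this way. Start at k = 2, θ = 20.2: P(X<57.6) ≈ 0.778.
Too low — raise k to concentrate. Iterating converges to k ≈ 2.74.
Then θ = 20.2/(2.74−1) ≈ 11.6.

k ≈ 2.74, θ ≈ 11.6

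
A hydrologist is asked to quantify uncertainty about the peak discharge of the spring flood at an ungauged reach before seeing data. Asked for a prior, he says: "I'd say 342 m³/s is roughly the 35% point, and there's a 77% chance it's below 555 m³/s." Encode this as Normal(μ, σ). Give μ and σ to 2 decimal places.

For Normal(μ,σ), the p-quantile is μ + z_p·σ. Here z_{0.35} = -0.3853, z_{0.77} = 0.7388.
So 342 = μ − 0.3853σ and 555 = μ + 0.7388σ.
Subtracting: σ = (555 − 342)/(0.7388 − (-0.3853)) = 189.47.
Then μ = 342 − (-0.3853)·189.47 = 415.01.

μ = 415.01, σ = 189.47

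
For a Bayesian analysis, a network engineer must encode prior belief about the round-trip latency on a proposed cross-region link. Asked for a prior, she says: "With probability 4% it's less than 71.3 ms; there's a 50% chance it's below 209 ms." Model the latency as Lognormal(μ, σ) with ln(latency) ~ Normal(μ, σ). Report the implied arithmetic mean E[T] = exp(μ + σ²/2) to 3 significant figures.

If T ~ Lognormal(μ,σ) then ln T ~ Normal(μ,σ), so the p-quantile of ln T is μ + z_p·σ.
ln(71.3) = 4.267 and ln(209) = 5.342; z_{0.04} = -1.751, z_{0.5} = 0.
σ = (5.342 − 4.267)/(0 − (-1.751)) = 0.614.
μ = 4.267 − (-1.751)·0.614 = 5.342.
E[T] = exp(μ + σ²/2) = exp(5.342 + 0.1887) = 252 ms.

E[T] ≈ 252 ms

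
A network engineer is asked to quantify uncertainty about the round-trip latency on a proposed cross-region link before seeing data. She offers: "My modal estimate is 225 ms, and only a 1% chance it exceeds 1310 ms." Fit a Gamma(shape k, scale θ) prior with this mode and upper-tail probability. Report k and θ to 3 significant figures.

k ≈ 2.2, θ ≈ 187

Gamma(k,θ) with k>1 has mode (k−1)θ, so θ = 225/(k−1).
Need P(X < 1310) = 0.99 with θ tied to k this way. Start at k = 2, θ = 225: P(X<1310) ≈ 0.980.
Too low — raise k to concentrate. Iterating converges to k ≈ 2.2.
Then θ = 225/(2.2−1) ≈ 187.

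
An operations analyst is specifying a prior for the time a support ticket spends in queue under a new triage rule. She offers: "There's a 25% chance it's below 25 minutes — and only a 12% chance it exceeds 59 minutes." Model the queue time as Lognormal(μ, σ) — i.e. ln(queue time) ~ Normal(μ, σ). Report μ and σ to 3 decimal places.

μ ≈ 3.532, σ ≈ 0.464

If T ~ Lognormal(μ,σ) then ln T ~ Normal(μ,σ), so the p-quantile of ln T is μ + z_p·σ.
ln(25) = 3.219 and ln(59) = 4.078; z_{0.25} = -0.6745, z_{0.88} = 1.175.
σ = (4.078 − 3.219)/(1.175 − (-0.6745)) = 0.464.
μ = 3.219 − (-0.6745)·0.464 = 3.532.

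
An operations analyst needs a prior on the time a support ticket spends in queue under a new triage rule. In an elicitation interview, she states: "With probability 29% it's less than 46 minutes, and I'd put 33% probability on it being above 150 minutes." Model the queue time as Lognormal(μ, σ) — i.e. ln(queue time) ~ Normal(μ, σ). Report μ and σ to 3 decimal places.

μ ≈ 4.487, σ ≈ 1.190

If T ~ Lognormal(μ,σ) then ln T ~ Normal(μ,σ), so the p-quantile of ln T is μ + z_p·σ.
ln(46) = 3.829 and ln(150) = 5.011; z_{0.29} = -0.5534, z_{0.67} = 0.4399.
σ = (5.011 − 3.829)/(0.4399 − (-0.5534)) = 1.190.
μ = 3.829 − (-0.5534)·1.190 = 4.487.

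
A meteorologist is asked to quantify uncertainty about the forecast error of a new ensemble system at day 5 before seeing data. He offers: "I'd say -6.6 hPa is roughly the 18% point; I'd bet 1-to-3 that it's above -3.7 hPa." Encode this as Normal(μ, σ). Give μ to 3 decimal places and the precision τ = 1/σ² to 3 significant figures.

The p-quantile of Normal(μ,σ) is μ + z_p·σ, with z_{0.18} = -0.9154 and z_{0.75} = 0.6745.
Eliminate σ: μ = (z₂·x₁ − z₁·x₂)/(z₂ − z₁) = (0.6745·-6.6 − (-0.9154)·-3.7)/1.59 = -4.930.
Then σ = (x₂ − x₁)/(z₂ − z₁) = (-3.7 − -6.6)/1.59 = 1.824.
Precision τ = 1/σ² = 1/1.824² = 0.301.

μ = -4.930, τ = 0.301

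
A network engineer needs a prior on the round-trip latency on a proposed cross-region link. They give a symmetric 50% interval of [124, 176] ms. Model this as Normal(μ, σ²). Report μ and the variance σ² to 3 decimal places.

μ = 150.000, σ² = 1485.922

A symmetric 50% interval runs μ ± z·σ with z = 0.6745.
Half-width = 26, so σ = 26/0.6745 = 38.5477 and σ² = 1485.922.
μ is the interval midpoint, 150.000.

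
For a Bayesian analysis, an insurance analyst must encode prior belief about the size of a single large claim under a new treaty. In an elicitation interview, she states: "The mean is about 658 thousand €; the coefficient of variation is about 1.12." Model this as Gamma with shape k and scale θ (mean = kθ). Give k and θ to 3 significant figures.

For Gamma(k, scale θ): mean = kθ, variance = kθ², so CV = 1/√k.
CV = 1.12, hence k = 1/CV² = 0.797.
Then θ = mean/k = 658/0.797 = 825.

k ≈ 0.797, θ ≈ 825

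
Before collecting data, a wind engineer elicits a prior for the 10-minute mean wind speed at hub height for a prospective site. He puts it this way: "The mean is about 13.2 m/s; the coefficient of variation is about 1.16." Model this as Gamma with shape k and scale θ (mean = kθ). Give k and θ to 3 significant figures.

k ≈ 0.743, θ ≈ 17.8

For Gamma(k, scale θ): mean = kθ, variance = kθ², so CV = 1/√k.
CV = 1.16, hence k = 1/CV² = 0.743.
Then θ = mean/k = 13.2/0.743 = 17.8.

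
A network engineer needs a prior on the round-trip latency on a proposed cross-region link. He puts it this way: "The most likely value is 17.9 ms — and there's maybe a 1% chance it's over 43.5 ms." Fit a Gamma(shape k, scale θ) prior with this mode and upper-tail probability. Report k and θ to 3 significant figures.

Gamma(k,θ) with k>1 has mode (k−1)θ, so θ = 17.9/(k−1).
Need P(X < 43.5) = 0.99 with θ tied to k this way. Start at k = 2, θ = 17.9: P(X<43.5) ≈ 0.698.
Too low — raise k to concentrate. Iterating converges to k ≈ 6.99.
Then θ = 17.9/(6.99−1) ≈ 2.99.

k ≈ 6.99, θ ≈ 2.99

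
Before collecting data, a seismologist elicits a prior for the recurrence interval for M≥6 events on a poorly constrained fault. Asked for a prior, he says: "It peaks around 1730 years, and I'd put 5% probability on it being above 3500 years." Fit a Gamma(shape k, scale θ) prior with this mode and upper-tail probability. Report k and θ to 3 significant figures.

k ≈ 6.58, θ ≈ 310

Gamma(k,θ) with k>1 has mode (k−1)θ, so θ = 1730/(k−1).
Need P(X < 3500) = 0.95 with θ tied to k this way. Start at k = 2, θ = 1730: P(X<3500) ≈ 0.600.
Too low — raise k to concentrate. Iterating converges to k ≈ 6.58.
Then θ = 1730/(6.58−1) ≈ 310.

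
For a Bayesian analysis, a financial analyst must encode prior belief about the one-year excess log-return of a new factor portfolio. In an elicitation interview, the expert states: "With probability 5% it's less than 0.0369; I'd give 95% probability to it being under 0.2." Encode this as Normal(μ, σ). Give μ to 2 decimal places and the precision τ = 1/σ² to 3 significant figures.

μ = 0.12, τ = 407

For Normal(μ,σ), the p-quantile is μ + z_p·σ. Here z_{0.05} = -1.645, z_{0.95} = 1.645.
So 0.0369 = μ − 1.645σ and 0.2 = μ + 1.645σ.
Subtracting: σ = (0.2 − 0.0369)/(1.645 − (-1.645)) = 0.05.
Then μ = 0.0369 − (-1.645)·0.05 = 0.12.
Precision τ = 1/σ² = 1/0.04958² = 407.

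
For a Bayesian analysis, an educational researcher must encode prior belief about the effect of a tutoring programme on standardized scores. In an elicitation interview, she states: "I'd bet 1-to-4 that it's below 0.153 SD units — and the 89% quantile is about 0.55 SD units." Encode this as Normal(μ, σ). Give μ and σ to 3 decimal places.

For Normal(μ,σ), the p-quantile is μ + z_p·σ. Here z_{0.2} = -0.8416, z_{0.89} = 1.227.
So 0.153 = μ − 0.8416σ and 0.55 = μ + 1.227σ.
Subtracting: σ = (0.55 − 0.153)/(1.227 − (-0.8416)) = 0.192.
Then μ = 0.153 − (-0.8416)·0.192 = 0.315.

μ = 0.315, σ = 0.192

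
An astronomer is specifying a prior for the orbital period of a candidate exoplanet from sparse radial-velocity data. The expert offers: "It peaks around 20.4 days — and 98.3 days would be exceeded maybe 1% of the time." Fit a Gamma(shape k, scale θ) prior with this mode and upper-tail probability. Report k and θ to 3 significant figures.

Gamma(k,θ) with k>1 has mode (k−1)θ, so θ = 20.4/(k−1).
Need P(X < 98.3) = 0.99 with θ tied to k this way. Start at k = 2, θ = 20.4: P(X<98.3) ≈ 0.953.
Too low — raise k to concentrate. Iterating converges to k ≈ 2.6.
Then θ = 20.4/(2.6−1) ≈ 12.7.

k ≈ 2.6, θ ≈ 12.7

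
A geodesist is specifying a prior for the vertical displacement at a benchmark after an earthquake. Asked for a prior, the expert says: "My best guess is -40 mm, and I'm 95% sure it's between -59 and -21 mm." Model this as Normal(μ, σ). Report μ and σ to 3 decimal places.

μ = -40.000, σ = 9.694

A symmetric 95% interval runs μ ± z·σ with z = 1.96.
Half-width = 19, so σ = 19/1.96 = 9.694.
μ is the stated best guess, -40.000.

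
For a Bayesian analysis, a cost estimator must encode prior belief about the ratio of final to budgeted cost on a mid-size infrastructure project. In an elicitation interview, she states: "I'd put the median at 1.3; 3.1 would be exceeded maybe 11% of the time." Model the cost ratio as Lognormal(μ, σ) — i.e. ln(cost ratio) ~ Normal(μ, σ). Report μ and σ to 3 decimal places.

μ ≈ 0.262, σ ≈ 0.709

If T ~ Lognormal(μ,σ) then ln T ~ Normal(μ,σ), so the p-quantile of ln T is μ + z_p·σ.
ln(1.3) = 0.2624 and ln(3.1) = 1.131; z_{0.5} = 0, z_{0.89} = 1.227.
σ = (1.131 − 0.2624)/(1.227 − (0)) = 0.709.
μ = 0.2624 − (0)·0.709 = 0.262.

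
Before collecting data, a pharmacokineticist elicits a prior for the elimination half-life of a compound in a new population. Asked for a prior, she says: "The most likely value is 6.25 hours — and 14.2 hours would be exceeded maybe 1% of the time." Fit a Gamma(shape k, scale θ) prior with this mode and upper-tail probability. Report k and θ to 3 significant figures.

k ≈ 8.11, θ ≈ 0.879

Gamma(k,θ) with k>1 has mode (k−1)θ, so θ = 6.25/(k−1).
Need P(X < 14.2) = 0.99 with θ tied to k this way. Start at k = 2, θ = 6.25: P(X<14.2) ≈ 0.663.
Too low — raise k to concentrate. Iterating converges to k ≈ 8.11.
Then θ = 6.25/(8.11−1) ≈ 0.879.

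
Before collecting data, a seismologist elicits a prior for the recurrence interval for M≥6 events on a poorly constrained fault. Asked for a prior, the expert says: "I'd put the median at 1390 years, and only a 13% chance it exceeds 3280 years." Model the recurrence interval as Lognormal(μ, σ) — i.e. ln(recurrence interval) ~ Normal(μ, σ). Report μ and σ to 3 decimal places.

μ ≈ 7.237, σ ≈ 0.762

If T ~ Lognormal(μ,σ) then ln T ~ Normal(μ,σ), so the p-quantile of ln T is μ + z_p·σ.
ln(1390) = 7.237 and ln(3280) = 8.096; z_{0.5} = 0, z_{0.87} = 1.126.
σ = (8.096 − 7.237)/(1.126 − (0)) = 0.762.
μ = 7.237 − (0)·0.762 = 7.237.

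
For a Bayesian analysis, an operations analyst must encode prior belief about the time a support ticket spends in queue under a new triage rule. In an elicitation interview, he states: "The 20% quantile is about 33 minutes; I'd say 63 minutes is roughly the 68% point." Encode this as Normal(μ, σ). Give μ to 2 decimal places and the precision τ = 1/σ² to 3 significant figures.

μ = 52.28, τ = 0.0019

The p-quantile of Normal(μ,σ) is μ + z_p·σ, with z_{0.2} = -0.8416 and z_{0.68} = 0.4677.
Eliminate σ: μ = (z₂·x₁ − z₁·x₂)/(z₂ − z₁) = (0.4677·33 − (-0.8416)·63)/1.309 = 52.28.
Then σ = (x₂ − x₁)/(z₂ − z₁) = (63 − 33)/1.309 = 22.91.
Precision τ = 1/σ² = 1/22.91² = 0.0019.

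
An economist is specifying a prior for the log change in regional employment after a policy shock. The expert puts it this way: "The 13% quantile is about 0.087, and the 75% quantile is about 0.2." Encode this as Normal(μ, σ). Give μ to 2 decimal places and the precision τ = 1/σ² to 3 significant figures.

For Normal(μ,σ), the p-quantile is μ + z_p·σ. Here z_{0.13} = -1.126, z_{0.75} = 0.6745.
So 0.087 = μ − 1.126σ and 0.2 = μ + 0.6745σ.
Subtracting: σ = (0.2 − 0.087)/(0.6745 − (-1.126)) = 0.06.
Then μ = 0.087 − (-1.126)·0.06 = 0.16.
Precision τ = 1/σ² = 1/0.06275² = 254.

μ = 0.16, τ = 254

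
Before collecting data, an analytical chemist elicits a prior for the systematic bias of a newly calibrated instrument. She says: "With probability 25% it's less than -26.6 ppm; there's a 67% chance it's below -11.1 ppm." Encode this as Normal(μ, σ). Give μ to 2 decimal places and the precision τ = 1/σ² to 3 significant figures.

μ = -17.22, τ = 0.00517

For Normal(μ,σ), the p-quantile is μ + z_p·σ. Here z_{0.25} = -0.6745, z_{0.67} = 0.4399.
So -26.6 = μ − 0.6745σ and -11.1 = μ + 0.4399σ.
Subtracting: σ = (-11.1 − -26.6)/(0.4399 − (-0.6745)) = 13.91.
Then μ = -26.6 − (-0.6745)·13.91 = -17.22.
Precision τ = 1/σ² = 1/13.91² = 0.00517.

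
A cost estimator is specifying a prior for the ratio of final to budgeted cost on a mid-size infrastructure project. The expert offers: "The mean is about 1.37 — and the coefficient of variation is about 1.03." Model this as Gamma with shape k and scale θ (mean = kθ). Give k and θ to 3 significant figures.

For Gamma(k, scale θ): mean = kθ, variance = kθ², so CV = 1/√k.
CV = 1.03, hence k = 1/CV² = 0.943.
Then θ = mean/k = 1.37/0.943 = 1.45.

k ≈ 0.943, θ ≈ 1.45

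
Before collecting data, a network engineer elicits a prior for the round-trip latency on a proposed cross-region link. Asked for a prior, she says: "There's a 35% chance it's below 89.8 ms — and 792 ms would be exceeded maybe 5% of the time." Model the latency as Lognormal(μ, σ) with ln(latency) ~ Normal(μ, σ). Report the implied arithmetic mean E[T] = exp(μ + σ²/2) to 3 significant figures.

E[T] ≈ 241 ms

If T ~ Lognormal(μ,σ) then ln T ~ Normal(μ,σ), so the p-quantile of ln T is μ + z_p·σ.
ln(89.8) = 4.498 and ln(792) = 6.675; z_{0.35} = -0.3853, z_{0.95} = 1.645.
σ = (6.675 − 4.498)/(1.645 − (-0.3853)) = 1.072.
μ = 4.498 − (-0.3853)·1.072 = 4.911.
E[T] = exp(μ + σ²/2) = exp(4.911 + 0.5749) = 241 ms.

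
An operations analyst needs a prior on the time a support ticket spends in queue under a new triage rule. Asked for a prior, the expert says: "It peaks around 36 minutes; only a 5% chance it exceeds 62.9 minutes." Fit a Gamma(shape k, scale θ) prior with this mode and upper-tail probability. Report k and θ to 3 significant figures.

k ≈ 9.96, θ ≈ 4.02

Gamma(k,θ) with k>1 has mode (k−1)θ, so θ = 36/(k−1).
Need P(X < 62.9) = 0.95 with θ tied to k this way. Start at k = 2, θ = 36: P(X<62.9) ≈ 0.521.
Too low — raise k to concentrate. Iterating converges to k ≈ 9.96.
Then θ = 36/(9.96−1) ≈ 4.02.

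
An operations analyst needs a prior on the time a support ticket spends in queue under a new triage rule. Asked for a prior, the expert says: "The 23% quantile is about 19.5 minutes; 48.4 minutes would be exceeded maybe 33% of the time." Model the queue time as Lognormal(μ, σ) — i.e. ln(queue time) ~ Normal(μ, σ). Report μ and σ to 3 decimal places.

If T ~ Lognormal(μ,σ) then ln T ~ Normal(μ,σ), so the p-quantile of ln T is μ + z_p·σ.
ln(19.5) = 2.97 and ln(48.4) = 3.879; z_{0.23} = -0.7388, z_{0.67} = 0.4399.
σ = (3.879 − 2.97)/(0.4399 − (-0.7388)) = 0.771.
μ = 2.97 − (-0.7388)·0.771 = 3.540.

μ ≈ 3.540, σ ≈ 0.771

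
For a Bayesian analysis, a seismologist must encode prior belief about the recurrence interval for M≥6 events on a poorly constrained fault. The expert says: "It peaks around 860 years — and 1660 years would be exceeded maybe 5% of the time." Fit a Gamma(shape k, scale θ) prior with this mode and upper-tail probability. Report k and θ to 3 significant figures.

Gamma(k,θ) with k>1 has mode (k−1)θ, so θ = 860/(k−1).
Need P(X < 1660) = 0.95 with θ tied to k this way. Start at k = 2, θ = 860: P(X<1660) ≈ 0.575.
Too low — raise k to concentrate. Iterating converges to k ≈ 7.42.
Then θ = 860/(7.42−1) ≈ 134.

k ≈ 7.42, θ ≈ 134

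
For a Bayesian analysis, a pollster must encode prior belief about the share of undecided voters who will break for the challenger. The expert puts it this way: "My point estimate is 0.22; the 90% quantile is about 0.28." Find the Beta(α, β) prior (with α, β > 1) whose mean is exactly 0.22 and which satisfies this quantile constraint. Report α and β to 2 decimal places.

α ≈ 17.92, β ≈ 63.54

With mean 0.22 fixed, write α = 0.22s, β = 0.78s where s = α+β.
Need P(θ < 0.28) = 0.9 under Beta(0.22s, 0.78s). Normal approximation: (q−m)/√(m(1−m)/s) ≈ z_{0.9} = 1.28, so s ≈ 0.22·0.78·(1.28)²/(0.28−0.22)² = 78.3.
At s = 78.3: P(θ<0.28) ≈ 0.896. Adjusting to match 0.9 gives s ≈ 81.47.
So α = 0.22·81.47 ≈ 17.92, β = 0.78·81.47 ≈ 63.54.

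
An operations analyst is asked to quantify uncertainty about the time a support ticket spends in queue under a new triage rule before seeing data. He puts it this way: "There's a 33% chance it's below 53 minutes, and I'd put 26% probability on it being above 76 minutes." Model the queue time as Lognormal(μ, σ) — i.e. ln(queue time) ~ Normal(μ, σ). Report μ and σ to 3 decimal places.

If T ~ Lognormal(μ,σ) then ln T ~ Normal(μ,σ), so the p-quantile of ln T is μ + z_p·σ.
ln(53) = 3.97 and ln(76) = 4.331; z_{0.33} = -0.4399, z_{0.74} = 0.6433.
σ = (4.331 − 3.97)/(0.6433 − (-0.4399)) = 0.333.
μ = 3.97 − (-0.4399)·0.333 = 4.117.

μ ≈ 4.117, σ ≈ 0.333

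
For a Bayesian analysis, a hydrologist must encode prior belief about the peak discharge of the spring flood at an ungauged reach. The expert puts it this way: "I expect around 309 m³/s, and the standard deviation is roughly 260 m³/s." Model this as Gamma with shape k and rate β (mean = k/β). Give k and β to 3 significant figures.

For Gamma(k, rate β): mean = k/β, variance = k/β², so CV = 1/√k.
CV = SD/mean = 260/309 = 0.8414, hence k = 1/CV² = 1.41.
Then β = k/mean = 1.41/309 = 0.00457.

k ≈ 1.41, β ≈ 0.00457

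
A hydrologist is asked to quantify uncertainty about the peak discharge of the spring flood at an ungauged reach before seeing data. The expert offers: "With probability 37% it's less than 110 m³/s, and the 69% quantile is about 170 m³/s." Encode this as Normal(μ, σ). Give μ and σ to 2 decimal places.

μ = 134.06, σ = 72.49

The p-quantile of Normal(μ,σ) is μ + z_p·σ, with z_{0.37} = -0.3319 and z_{0.69} = 0.4959.
Eliminate σ: μ = (z₂·x₁ − z₁·x₂)/(z₂ − z₁) = (0.4959·110 − (-0.3319)·170)/0.8277 = 134.06.
Then σ = (x₂ − x₁)/(z₂ − z₁) = (170 − 110)/0.8277 = 72.49.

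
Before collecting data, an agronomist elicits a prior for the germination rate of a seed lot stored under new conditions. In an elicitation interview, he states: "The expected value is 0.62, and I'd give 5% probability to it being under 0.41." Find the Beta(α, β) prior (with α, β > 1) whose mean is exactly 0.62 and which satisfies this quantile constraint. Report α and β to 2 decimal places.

α ≈ 9.23, β ≈ 5.65

With mean 0.62 fixed, write α = 0.62s, β = 0.38s where s = α+β.
Need P(θ < 0.41) = 0.05 under Beta(0.62s, 0.38s). Normal approximation: (q−m)/√(m(1−m)/s) ≈ z_{0.05} = -1.64, so s ≈ 0.62·0.38·(-1.64)²/(0.41−0.62)² = 14.5.
At s = 14.5: P(θ<0.41) ≈ 0.052. Adjusting to match 0.05 gives s ≈ 14.88.
So α = 0.62·14.88 ≈ 9.23, β = 0.38·14.88 ≈ 5.65.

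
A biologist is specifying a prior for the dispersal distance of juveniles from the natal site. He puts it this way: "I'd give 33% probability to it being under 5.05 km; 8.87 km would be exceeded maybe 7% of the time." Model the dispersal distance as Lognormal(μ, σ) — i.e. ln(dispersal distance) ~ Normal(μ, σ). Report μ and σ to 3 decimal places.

μ ≈ 1.749, σ ≈ 0.294

If T ~ Lognormal(μ,σ) then ln T ~ Normal(μ,σ), so the p-quantile of ln T is μ + z_p·σ.
ln(5.05) = 1.619 and ln(8.87) = 2.183; z_{0.33} = -0.4399, z_{0.93} = 1.476.
σ = (2.183 − 1.619)/(1.476 − (-0.4399)) = 0.294.
μ = 1.619 − (-0.4399)·0.294 = 1.749.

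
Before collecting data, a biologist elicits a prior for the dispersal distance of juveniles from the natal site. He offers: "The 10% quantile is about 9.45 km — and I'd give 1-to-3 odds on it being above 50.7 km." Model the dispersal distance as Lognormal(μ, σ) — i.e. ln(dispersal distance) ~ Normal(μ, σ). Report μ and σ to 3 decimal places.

If T ~ Lognormal(μ,σ) then ln T ~ Normal(μ,σ), so the p-quantile of ln T is μ + z_p·σ.
ln(9.45) = 2.246 and ln(50.7) = 3.926; z_{0.1} = -1.282, z_{0.75} = 0.6745.
σ = (3.926 − 2.246)/(0.6745 − (-1.282)) = 0.859.
μ = 2.246 − (-1.282)·0.859 = 3.347.

μ ≈ 3.347, σ ≈ 0.859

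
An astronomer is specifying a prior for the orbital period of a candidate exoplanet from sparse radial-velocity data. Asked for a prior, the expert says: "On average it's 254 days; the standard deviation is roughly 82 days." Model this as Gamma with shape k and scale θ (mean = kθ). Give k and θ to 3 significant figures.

k ≈ 9.59, θ ≈ 26.5

For Gamma(k, scale θ): mean = kθ, variance = kθ², so CV = 1/√k.
CV = SD/mean = 82/254 = 0.3228, hence k = 1/CV² = 9.59.
Then θ = mean/k = 254/9.59 = 26.5.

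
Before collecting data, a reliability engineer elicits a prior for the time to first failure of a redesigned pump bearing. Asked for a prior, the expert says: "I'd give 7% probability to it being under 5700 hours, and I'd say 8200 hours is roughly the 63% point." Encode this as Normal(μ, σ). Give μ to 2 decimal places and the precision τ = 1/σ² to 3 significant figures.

The p-quantile of Normal(μ,σ) is μ + z_p·σ, with z_{0.07} = -1.476 and z_{0.63} = 0.3319.
Eliminate σ: μ = (z₂·x₁ − z₁·x₂)/(z₂ − z₁) = (0.3319·5700 − (-1.476)·8200)/1.808 = 7741.04.
Then σ = (x₂ − x₁)/(z₂ − z₁) = (8200 − 5700)/1.808 = 1383.02.
Precision τ = 1/σ² = 1/1383² = 5.23e-07.

μ = 7741.04, τ = 5.23e-07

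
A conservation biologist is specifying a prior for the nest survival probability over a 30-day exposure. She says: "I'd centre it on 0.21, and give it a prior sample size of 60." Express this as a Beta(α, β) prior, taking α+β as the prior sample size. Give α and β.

α = 12.6, β = 47.4

Under the effective-sample-size interpretation, Beta(α, β) has prior mean α/(α+β) and prior sample size α+β.
So α+β = 60 and α/(α+β) = 0.21, giving α = 0.21·60 = 12.6 and β = 60 − 12.6 = 47.4.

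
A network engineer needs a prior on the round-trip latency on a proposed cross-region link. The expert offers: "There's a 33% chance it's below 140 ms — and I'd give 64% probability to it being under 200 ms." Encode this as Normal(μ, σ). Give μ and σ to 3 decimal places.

μ = 173.061, σ = 75.153

The p-quantile of Normal(μ,σ) is μ + z_p·σ, with z_{0.33} = -0.4399 and z_{0.64} = 0.3585.
Eliminate σ: μ = (z₂·x₁ − z₁·x₂)/(z₂ − z₁) = (0.3585·140 − (-0.4399)·200)/0.7984 = 173.061.
Then σ = (x₂ − x₁)/(z₂ − z₁) = (200 − 140)/0.7984 = 75.153.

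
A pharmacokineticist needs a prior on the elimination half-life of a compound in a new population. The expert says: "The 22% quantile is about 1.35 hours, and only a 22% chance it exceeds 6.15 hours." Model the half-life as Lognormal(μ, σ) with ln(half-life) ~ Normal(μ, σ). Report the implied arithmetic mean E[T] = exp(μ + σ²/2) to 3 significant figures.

E[T] ≈ 4.67 hours

If T ~ Lognormal(μ,σ) then ln T ~ Normal(μ,σ), so the p-quantile of ln T is μ + z_p·σ.
ln(1.35) = 0.3001 and ln(6.15) = 1.816; z_{0.22} = -0.7722, z_{0.78} = 0.7722.
σ = (1.816 − 0.3001)/(0.7722 − (-0.7722)) = 0.982.
μ = 0.3001 − (-0.7722)·0.982 = 1.058.
E[T] = exp(μ + σ²/2) = exp(1.058 + 0.4820) = 4.67 hours.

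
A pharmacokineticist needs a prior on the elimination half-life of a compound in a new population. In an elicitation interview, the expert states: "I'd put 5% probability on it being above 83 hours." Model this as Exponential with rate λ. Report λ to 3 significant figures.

λ ≈ 0.0361

P(T > 83.0) = e^(−λ·83.0) = 0.05, so λ = −ln(0.05)/83.0 = 0.0361.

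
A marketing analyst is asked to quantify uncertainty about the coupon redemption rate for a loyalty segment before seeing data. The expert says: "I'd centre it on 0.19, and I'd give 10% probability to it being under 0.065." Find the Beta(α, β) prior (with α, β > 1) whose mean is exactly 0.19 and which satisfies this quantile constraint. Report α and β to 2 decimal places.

With mean 0.19 fixed, write α = 0.19s, β = 0.81s where s = α+β.
Need P(θ < 0.065) = 0.1 under Beta(0.19s, 0.81s). Normal approximation: (q−m)/√(m(1−m)/s) ≈ z_{0.1} = -1.28, so s ≈ 0.19·0.81·(-1.28)²/(0.065−0.19)² = 16.2.
At s = 16.2: P(θ<0.065) ≈ 0.064. Adjusting to match 0.1 gives s ≈ 12.30.
So α = 0.19·12.30 ≈ 2.34, β = 0.81·12.30 ≈ 9.96.

α ≈ 2.34, β ≈ 9.96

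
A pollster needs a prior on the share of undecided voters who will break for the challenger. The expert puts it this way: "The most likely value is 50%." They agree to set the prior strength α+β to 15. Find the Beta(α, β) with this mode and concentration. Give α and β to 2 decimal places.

α = 7.50, β = 7.50

For α,β > 1 the Beta mode is (α−1)/(α+β−2). With α+β = 15, the mode is (α−1)/13.
Set (α−1)/13 = 0.5 → α = 1 + 0.5·13 = 7.50.
β = 15 − α = 7.50.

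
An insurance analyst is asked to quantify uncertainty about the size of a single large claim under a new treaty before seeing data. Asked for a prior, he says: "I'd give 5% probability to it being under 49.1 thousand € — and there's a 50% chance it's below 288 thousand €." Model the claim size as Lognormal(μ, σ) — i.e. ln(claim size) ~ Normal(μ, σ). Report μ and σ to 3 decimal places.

μ ≈ 5.663, σ ≈ 1.076

If T ~ Lognormal(μ,σ) then ln T ~ Normal(μ,σ), so the p-quantile of ln T is μ + z_p·σ.
ln(49.1) = 3.894 and ln(288) = 5.663; z_{0.05} = -1.645, z_{0.5} = 0.
σ = (5.663 − 3.894)/(0 − (-1.645)) = 1.076.
μ = 3.894 − (-1.645)·1.076 = 5.663.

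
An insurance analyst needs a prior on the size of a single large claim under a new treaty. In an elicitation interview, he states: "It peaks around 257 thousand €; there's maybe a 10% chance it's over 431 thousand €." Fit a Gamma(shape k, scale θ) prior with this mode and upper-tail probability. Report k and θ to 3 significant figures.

Gamma(k,θ) with k>1 has mode (k−1)θ, so θ = 257/(k−1).
Need P(X < 431) = 0.9 with θ tied to k this way. Start at k = 2, θ = 257: P(X<431) ≈ 0.500.
Too low — raise k to concentrate. Iterating converges to k ≈ 8.07.
Then θ = 257/(8.07−1) ≈ 36.3.

k ≈ 8.07, θ ≈ 36.3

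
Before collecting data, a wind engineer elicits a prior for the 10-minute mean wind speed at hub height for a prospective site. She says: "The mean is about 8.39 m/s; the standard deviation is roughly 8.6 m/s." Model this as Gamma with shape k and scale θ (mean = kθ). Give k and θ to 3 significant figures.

For Gamma(k, scale θ): mean = kθ, variance = kθ², so CV = 1/√k.
CV = SD/mean = 8.6/8.39 = 1.025, hence k = 1/CV² = 0.952.
Then θ = mean/k = 8.39/0.952 = 8.82.

k ≈ 0.952, θ ≈ 8.82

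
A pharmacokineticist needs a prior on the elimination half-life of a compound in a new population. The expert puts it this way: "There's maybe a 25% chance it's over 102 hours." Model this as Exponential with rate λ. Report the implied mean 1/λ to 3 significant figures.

P(T > 102.0) = e^(−λ·102.0) = 0.25, so λ = −ln(0.25)/102.0 = 0.0136.
Mean = 1/λ = 73.6 hours.

mean ≈ 73.6 hours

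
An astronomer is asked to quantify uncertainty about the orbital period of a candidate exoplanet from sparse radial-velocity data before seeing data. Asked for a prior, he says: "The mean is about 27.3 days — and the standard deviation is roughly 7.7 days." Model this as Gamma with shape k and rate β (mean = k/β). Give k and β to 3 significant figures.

For Gamma(k, rate β): mean = k/β, variance = k/β², so CV = 1/√k.
CV = SD/mean = 7.7/27.3 = 0.2821, hence k = 1/CV² = 12.6.
Then β = k/mean = 12.6/27.3 = 0.46.

k ≈ 12.6, β ≈ 0.46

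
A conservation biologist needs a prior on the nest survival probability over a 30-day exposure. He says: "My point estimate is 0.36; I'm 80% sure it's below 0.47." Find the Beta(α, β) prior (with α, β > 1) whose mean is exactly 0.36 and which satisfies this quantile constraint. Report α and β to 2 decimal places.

α ≈ 4.70, β ≈ 8.35

With mean 0.36 fixed, write α = 0.36s, β = 0.64s where s = α+β.
Need P(θ < 0.47) = 0.8 under Beta(0.36s, 0.64s). Normal approximation: (q−m)/√(m(1−m)/s) ≈ z_{0.8} = 0.842, so s ≈ 0.36·0.64·(0.842)²/(0.47−0.36)² = 13.5.
At s = 13.5: P(θ<0.47) ≈ 0.804. Adjusting to match 0.8 gives s ≈ 13.05.
So α = 0.36·13.05 ≈ 4.70, β = 0.64·13.05 ≈ 8.35.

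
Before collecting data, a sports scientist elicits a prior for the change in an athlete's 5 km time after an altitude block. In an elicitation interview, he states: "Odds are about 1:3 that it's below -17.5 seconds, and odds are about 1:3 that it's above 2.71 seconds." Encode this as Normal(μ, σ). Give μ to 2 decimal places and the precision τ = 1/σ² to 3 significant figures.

The p-quantile of Normal(μ,σ) is μ + z_p·σ, with z_{0.25} = -0.6745 and z_{0.75} = 0.6745.
Eliminate σ: μ = (z₂·x₁ − z₁·x₂)/(z₂ − z₁) = (0.6745·-17.5 − (-0.6745)·2.71)/1.349 = -7.39.
Then σ = (x₂ − x₁)/(z₂ − z₁) = (2.71 − -17.5)/1.349 = 14.98.
Precision τ = 1/σ² = 1/14.98² = 0.00446.

μ = -7.39, τ = 0.00446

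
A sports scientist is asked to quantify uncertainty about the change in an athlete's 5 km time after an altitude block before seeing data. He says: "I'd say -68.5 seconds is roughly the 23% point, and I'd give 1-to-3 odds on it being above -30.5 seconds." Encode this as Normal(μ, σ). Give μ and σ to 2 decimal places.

The p-quantile of Normal(μ,σ) is μ + z_p·σ, with z_{0.23} = -0.7388 and z_{0.75} = 0.6745.
Eliminate σ: μ = (z₂·x₁ − z₁·x₂)/(z₂ − z₁) = (0.6745·-68.5 − (-0.7388)·-30.5)/1.413 = -48.63.
Then σ = (x₂ − x₁)/(z₂ − z₁) = (-30.5 − -68.5)/1.413 = 26.89.

μ = -48.63, σ = 26.89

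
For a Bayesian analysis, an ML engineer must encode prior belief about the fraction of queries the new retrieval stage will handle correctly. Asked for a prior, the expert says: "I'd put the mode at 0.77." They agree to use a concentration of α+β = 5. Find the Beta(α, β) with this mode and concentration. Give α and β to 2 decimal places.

For α,β > 1 the Beta mode is (α−1)/(α+β−2). With α+β = 5, the mode is (α−1)/3.
Set (α−1)/3 = 0.77 → α = 1 + 0.77·3 = 3.31.
β = 5 − α = 1.69.

α = 3.31, β = 1.69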